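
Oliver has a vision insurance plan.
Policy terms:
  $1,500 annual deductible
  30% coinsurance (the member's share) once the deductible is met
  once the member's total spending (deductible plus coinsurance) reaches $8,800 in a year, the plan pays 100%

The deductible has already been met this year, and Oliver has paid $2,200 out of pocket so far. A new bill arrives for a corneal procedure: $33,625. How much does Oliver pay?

The deductible is already satisfied, so the full bill goes to coinsurance.
Coinsurance: $33,625 × 30% = $10,087.50.
That would bring total out-of-pocket to $12,287.50, past the $8,800 cap. The member is capped at $8,800 − $2,200 = $6,600 on this claim.

$6,600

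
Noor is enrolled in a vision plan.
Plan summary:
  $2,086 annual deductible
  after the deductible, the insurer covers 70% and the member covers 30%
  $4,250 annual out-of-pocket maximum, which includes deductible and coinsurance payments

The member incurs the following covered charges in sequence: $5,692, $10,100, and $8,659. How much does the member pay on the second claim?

#1 ($5,692): $2,086 finishes the deductible; $3,606 goes to coinsurance; 30% of $3,606 = $1,081.80. Member pays $3,167.80; OOP now $3,167.80.
#2 ($10,100): deductible already satisfied, so member's share is 30% × $10,100 = $3,030. That would push OOP to $6,197.80, over the $4,250 cap, so member pays $4,250 − $3,167.80 = $1,082.20.

$1,082.20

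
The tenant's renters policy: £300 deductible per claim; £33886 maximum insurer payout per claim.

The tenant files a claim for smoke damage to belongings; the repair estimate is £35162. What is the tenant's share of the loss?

£1276

After the deductible, £35162 − £300 = £34862 remains.
Since £34862 > £33886, the payout is capped at £33886.
Tenant's share is the uncovered remainder: £35162 − £33886 = £1276.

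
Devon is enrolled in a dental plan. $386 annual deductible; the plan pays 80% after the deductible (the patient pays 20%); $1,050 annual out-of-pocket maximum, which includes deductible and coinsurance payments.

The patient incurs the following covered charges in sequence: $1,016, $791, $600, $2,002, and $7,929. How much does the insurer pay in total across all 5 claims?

$11,288

#1 ($1,016): $386 to deductible, leaving $630; coinsurance $630 × 20% = $126. Patient pays $512; OOP now $512. Insurer: $1,016 − $512 = $504.
#2 ($791): 20% coinsurance on $791 = $158.20. Patient pays $158.20; OOP now $670.20. Plan pays $791 − $158.20 = $632.80.
#3 ($600): deductible met; 20% of $600 = $120. Patient pays $120; OOP now $790.20. Plan pays $600 − $120 = $480.
#4 ($2,002): 20% coinsurance on $2,002 = $400.40. That would push OOP to $1,190.60, over the $1,050 cap, so patient pays $1,050 − $790.20 = $259.80. Insurer: $2,002 − $259.80 = $1,742.20.
#5 ($7,929): deductible already satisfied, so patient's share is 20% × $7,929 = $1,585.80. Adding that to $1,050 gives $2,635.80, past the $1,050 cap; patient pays only $1,050 − $1,050 = $0. Plan pays $7,929 − $0 = $7,929.
Insurer total: $504 + $632.80 + $480 + $1,742.20 + $7,929 = $11,288.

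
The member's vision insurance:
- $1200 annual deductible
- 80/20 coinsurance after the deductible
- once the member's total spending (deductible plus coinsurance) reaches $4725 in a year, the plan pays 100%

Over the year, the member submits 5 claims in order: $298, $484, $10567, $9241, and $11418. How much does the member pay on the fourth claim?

Bill 1, $298: all of it applies to the deductible. Member pays $298; OOP now $298.
Bill 2, $484: all of it applies to the deductible. Member owes $484 (running OOP $782).
Bill 3, $10567: $418 finishes the deductible; $10149 goes to coinsurance; coinsurance $10149 × 20% = $2029.80. Member pays $2447.80; OOP now $3229.80.
Bill 4, $9241: deductible already satisfied, so member's share is 20% × $9241 = $1848.20. That would push OOP to $5078, over the $4725 cap, so member pays $4725 − $3229.80 = $1495.20.

$1495.20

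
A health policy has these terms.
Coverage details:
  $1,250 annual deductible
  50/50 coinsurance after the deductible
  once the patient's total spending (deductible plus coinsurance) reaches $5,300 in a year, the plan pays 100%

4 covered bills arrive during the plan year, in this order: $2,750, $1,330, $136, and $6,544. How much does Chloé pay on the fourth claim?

$2,567

Claim 1 — $2,750: $1,250 to deductible, leaving $1,500; 50% of $1,500 = $750. Patient pays $2,000; OOP now $2,000.
Claim 2 — $1,330: deductible already satisfied, so patient's share is 50% × $1,330 = $665. Cost to patient: $665. OOP to date $2,665.
Claim 3 — $136: 50% coinsurance on $136 = $68. Patient pays $68; OOP now $2,733.
Claim 4 — $6,544: deductible met; 50% of $6,544 = $3,272. That would push OOP to $6,005, over the $5,300 cap, so patient pays $5,300 − $2,733 = $2,567.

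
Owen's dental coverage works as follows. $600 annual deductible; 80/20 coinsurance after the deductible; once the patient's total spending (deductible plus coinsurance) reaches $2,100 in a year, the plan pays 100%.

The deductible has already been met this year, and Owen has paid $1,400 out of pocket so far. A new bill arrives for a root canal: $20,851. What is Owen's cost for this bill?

The deductible is already satisfied, so the full bill goes to coinsurance.
Coinsurance: $20,851 × 20% = $4,170.20.
Year-to-date out-of-pocket would reach $1,400 + $4,170.20 = $5,570.20, above the $2,100 maximum, so the patient pays only $2,100 − $1,400 = $700.

$700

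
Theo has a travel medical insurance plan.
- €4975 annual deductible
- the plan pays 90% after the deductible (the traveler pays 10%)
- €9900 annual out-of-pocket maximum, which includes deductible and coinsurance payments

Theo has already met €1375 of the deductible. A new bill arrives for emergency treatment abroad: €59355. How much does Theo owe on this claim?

Deductible still to meet: €4975 − €1375 = €3600.
That leaves €59355 − €3600 = €55755 for coinsurance.
Coinsurance: €55755 × 10% = €5575.50.
Traveler responsibility before any cap: €3600 + €5575.50 = €9175.50.
Adding €9175.50 to the €1375 already spent would give €10550.50, which exceeds the €9900 cap; the traveler pays just €9900 − €1375 = €8525.

€8525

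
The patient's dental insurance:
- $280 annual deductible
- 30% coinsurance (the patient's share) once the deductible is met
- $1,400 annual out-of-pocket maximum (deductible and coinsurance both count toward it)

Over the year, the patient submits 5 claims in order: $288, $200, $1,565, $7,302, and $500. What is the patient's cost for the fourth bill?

$588.10

Claim 1 — $288: $280 finishes the deductible; $8 goes to coinsurance; patient's 30% is $2.40. Patient pays $282.40; OOP now $282.40.
Claim 2 — $200: 30% coinsurance on $200 = $60. Patient owes $60 (running OOP $342.40).
Claim 3 — $1,565: 30% coinsurance on $1,565 = $469.50. Patient owes $469.50 (running OOP $811.90).
Claim 4 — $7,302: deductible met; 30% of $7,302 = $2,190.60. That would push OOP to $3,002.50, over the $1,400 cap, so patient pays $1,400 − $811.90 = $588.10.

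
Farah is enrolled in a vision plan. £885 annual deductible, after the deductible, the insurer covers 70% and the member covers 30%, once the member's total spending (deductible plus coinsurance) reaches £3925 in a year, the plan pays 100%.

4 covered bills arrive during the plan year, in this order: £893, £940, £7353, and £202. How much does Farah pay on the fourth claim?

£60.60

Claim 1 (£893): £885 finishes the deductible; £8 goes to coinsurance; coinsurance £8 × 30% = £2.40. Member owes £887.40 (running OOP £887.40).
Claim 2 (£940): deductible already satisfied, so member's share is 30% × £940 = £282. Member owes £282 (running OOP £1169.40).
Claim 3 (£7353): deductible met; 30% of £7353 = £2205.90. Cost to member: £2205.90. OOP to date £3375.30.
Claim 4 (£202): deductible met; 30% of £202 = £60.60. Cost to member: £60.60. OOP to date £3435.90.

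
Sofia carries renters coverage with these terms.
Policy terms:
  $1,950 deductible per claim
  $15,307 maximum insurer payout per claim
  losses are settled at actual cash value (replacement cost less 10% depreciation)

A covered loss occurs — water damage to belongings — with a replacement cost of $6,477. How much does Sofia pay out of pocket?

$2,597.70

Actual cash value after 10% depreciation: $6,477 × 90% = $5,829.30.
Less the $1,950 deductible: $5,829.30 − $1,950 = $3,879.30.
$3,879.30 is within the $15,307 limit, so the insurer pays $3,879.30.
The tenant bears the rest of the original loss: $6,477 − $3,879.30 = $2,597.70.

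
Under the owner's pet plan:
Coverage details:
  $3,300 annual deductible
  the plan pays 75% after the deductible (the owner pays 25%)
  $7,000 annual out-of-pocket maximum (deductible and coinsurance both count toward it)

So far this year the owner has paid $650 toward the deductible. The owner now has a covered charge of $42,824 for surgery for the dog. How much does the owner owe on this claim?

Remaining deductible: $3,300 − $650 = $2,650.
That leaves $42,824 − $2,650 = $40,174 for coinsurance.
Coinsurance: $40,174 × 25% = $10,043.50.
So the owner owes $2,650 + $10,043.50 = $12,693.50 before any cap.
Year-to-date out-of-pocket would reach $650 + $12,693.50 = $13,343.50, above the $7,000 maximum, so the owner pays only $7,000 − $650 = $6,350.

$6,350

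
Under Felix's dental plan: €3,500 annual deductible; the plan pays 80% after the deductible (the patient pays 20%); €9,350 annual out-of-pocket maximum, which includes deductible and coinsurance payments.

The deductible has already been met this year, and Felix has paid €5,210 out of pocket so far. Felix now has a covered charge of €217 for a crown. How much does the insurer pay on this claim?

€173.60

With the deductible met, the entire €217 is subject to coinsurance.
Patient's 20% share of €217 is €43.40.
Year-to-date out-of-pocket becomes €5,210 + €43.40 = €5,253.40, still under the €9,350 maximum, so no cap applies.
The plan picks up €217 − €43.40 = €173.60.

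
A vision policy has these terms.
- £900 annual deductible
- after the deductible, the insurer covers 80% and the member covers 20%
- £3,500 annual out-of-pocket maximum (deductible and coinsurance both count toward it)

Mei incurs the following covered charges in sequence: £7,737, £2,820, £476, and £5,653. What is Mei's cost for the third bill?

£95.20

Claim 1 — £7,737: deductible takes £900, £6,837 remains; 20% of £6,837 = £1,367.40. Member pays £2,267.40; OOP now £2,267.40.
Claim 2 — £2,820: deductible met; 20% of £2,820 = £564. Member owes £564 (running OOP £2,831.40).
Claim 3 — £476: deductible met; 20% of £476 = £95.20. Cost to member: £95.20. OOP to date £2,926.60.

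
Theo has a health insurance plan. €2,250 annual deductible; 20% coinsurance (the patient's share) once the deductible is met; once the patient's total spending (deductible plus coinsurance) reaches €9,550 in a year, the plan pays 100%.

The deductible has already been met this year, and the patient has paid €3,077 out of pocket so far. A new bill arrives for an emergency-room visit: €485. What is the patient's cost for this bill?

€97

With the deductible met, the entire €485 is subject to coinsurance.
20% of €485 = €97 falls to the patient.
Total out-of-pocket so far would be €3,077 + €97 = €3,174, below the €9,550 cap — no reduction.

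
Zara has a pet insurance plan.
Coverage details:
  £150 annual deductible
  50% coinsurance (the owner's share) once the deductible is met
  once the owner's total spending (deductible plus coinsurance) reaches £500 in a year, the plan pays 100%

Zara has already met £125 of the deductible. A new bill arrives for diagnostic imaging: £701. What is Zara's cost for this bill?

£363

£125 of the £150 deductible is already met, leaving £25.
The remaining £676 (= £701 − £25) moves to coinsurance.
Owner's 50% share of £676 is £338.
Owner responsibility before any cap: £25 + £338 = £363.
Year-to-date out-of-pocket becomes £125 + £363 = £488, still under the £500 maximum, so no cap applies.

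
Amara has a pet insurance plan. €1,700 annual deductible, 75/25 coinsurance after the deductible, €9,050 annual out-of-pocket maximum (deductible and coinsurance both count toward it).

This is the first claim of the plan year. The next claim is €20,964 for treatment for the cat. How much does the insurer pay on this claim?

The full €1,700 deductible is still open; €1,700 of this bill applies to it.
That leaves €20,964 − €1,700 = €19,264 for coinsurance.
Owner's 25% share of €19,264 is €4,816.
So the owner owes €1,700 + €4,816 = €6,516 before any cap.
Year-to-date out-of-pocket becomes €0 + €6,516 = €6,516, still under the €9,050 maximum, so no cap applies.
Insurer pays the balance: €20,964 − €6,516 = €14,448.

€14,448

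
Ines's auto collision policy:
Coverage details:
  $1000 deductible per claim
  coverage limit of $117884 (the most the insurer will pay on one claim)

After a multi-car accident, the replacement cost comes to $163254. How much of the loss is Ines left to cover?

$45370

After the deductible, $163254 − $1000 = $162254 remains.
Since $162254 > $117884, the payout is capped at $117884.
Out of pocket: $163254 − $117884 = $45370.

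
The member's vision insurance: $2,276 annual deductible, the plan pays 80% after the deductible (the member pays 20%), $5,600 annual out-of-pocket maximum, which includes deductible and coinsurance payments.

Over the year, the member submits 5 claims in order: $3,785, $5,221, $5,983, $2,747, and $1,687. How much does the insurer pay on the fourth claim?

#1 ($3,785): $2,276 finishes the deductible; $1,509 goes to coinsurance; 20% of $1,509 = $301.80. Member pays $2,577.80; OOP now $2,577.80. Insurer: $3,785 − $2,577.80 = $1,207.20.
#2 ($5,221): 20% coinsurance on $5,221 = $1,044.20. Cost to member: $1,044.20. OOP to date $3,622. Plan pays $5,221 − $1,044.20 = $4,176.80.
#3 ($5,983): deductible already satisfied, so member's share is 20% × $5,983 = $1,196.60. Cost to member: $1,196.60. OOP to date $4,818.60. Plan pays $5,983 − $1,196.60 = $4,786.40.
#4 ($2,747): 20% coinsurance on $2,747 = $549.40. Member pays $549.40; OOP now $5,368. Insurer: $2,747 − $549.40 = $2,197.60.

$2,197.60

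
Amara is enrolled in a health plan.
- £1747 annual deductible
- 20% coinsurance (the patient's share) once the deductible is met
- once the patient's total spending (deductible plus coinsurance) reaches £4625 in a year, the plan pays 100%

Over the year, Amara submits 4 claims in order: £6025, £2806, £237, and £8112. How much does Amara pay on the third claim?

£47.40

#1 (£6025): £1747 to deductible, leaving £4278; coinsurance £4278 × 20% = £855.60. Patient owes £2602.60 (running OOP £2602.60).
#2 (£2806): 20% coinsurance on £2806 = £561.20. Patient pays £561.20; OOP now £3163.80.
#3 (£237): 20% coinsurance on £237 = £47.40. Cost to patient: £47.40. OOP to date £3211.20.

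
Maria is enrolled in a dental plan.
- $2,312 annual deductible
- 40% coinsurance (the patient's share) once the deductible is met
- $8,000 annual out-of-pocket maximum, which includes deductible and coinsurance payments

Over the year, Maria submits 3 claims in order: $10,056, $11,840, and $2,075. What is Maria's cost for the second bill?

$2,590.40

Claim 1 ($10,056): $2,312 finishes the deductible; $7,744 goes to coinsurance; patient's 40% is $3,097.60. Cost to patient: $5,409.60. OOP to date $5,409.60.
Claim 2 ($11,840): deductible met; 40% of $11,840 = $4,736. That would push OOP to $10,145.60, over the $8,000 cap, so patient pays $8,000 − $5,409.60 = $2,590.40.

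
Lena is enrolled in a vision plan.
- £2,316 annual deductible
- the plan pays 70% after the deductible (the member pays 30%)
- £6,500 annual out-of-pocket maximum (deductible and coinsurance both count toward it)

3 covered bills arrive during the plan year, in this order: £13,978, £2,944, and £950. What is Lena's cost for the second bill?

Bill 1, £13,978: £2,316 finishes the deductible; £11,662 goes to coinsurance; coinsurance £11,662 × 30% = £3,498.60. Member pays £5,814.60; OOP now £5,814.60.
Bill 2, £2,944: deductible met; 30% of £2,944 = £883.20. Adding that to £5,814.60 gives £6,697.80, past the £6,500 cap; member pays only £6,500 − £5,814.60 = £685.40.

£685.40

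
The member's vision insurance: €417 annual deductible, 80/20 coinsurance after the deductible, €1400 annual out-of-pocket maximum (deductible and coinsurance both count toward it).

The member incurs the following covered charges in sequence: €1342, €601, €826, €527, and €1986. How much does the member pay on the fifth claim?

Claim 1 (€1342): deductible takes €417, €925 remains; member's 20% is €185. Member pays €602; OOP now €602.
Claim 2 (€601): deductible already satisfied, so member's share is 20% × €601 = €120.20. Member pays €120.20; OOP now €722.20.
Claim 3 (€826): deductible met; 20% of €826 = €165.20. Cost to member: €165.20. OOP to date €887.40.
Claim 4 (€527): deductible met; 20% of €527 = €105.40. Member pays €105.40; OOP now €992.80.
Claim 5 (€1986): deductible already satisfied, so member's share is 20% × €1986 = €397.20. Cost to member: €397.20. OOP to date €1390.

€397.20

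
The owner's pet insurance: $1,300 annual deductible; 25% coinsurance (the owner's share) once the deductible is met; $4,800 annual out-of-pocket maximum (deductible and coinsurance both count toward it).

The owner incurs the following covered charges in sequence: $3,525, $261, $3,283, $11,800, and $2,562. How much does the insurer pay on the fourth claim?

$9,742.25

#1 ($3,525): deductible takes $1,300, $2,225 remains; owner's 25% is $556.25. Owner pays $1,856.25; OOP now $1,856.25. Plan pays $3,525 − $1,856.25 = $1,668.75.
#2 ($261): 25% coinsurance on $261 = $65.25. Owner owes $65.25 (running OOP $1,921.50). Insurer: $261 − $65.25 = $195.75.
#3 ($3,283): 25% coinsurance on $3,283 = $820.75. Owner pays $820.75; OOP now $2,742.25. Insurer: $3,283 − $820.75 = $2,462.25.
#4 ($11,800): 25% coinsurance on $11,800 = $2,950. Adding that to $2,742.25 gives $5,692.25, past the $4,800 cap; owner pays only $4,800 − $2,742.25 = $2,057.75. Plan pays $11,800 − $2,057.75 = $9,742.25.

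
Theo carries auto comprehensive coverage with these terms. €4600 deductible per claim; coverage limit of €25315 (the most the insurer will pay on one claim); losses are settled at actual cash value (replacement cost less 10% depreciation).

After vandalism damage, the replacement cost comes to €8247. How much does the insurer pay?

€2822.30

Actual cash value after 10% depreciation: €8247 × 90% = €7422.30.
After the deductible, €7422.30 − €4600 = €2822.30 remains.
That's under the €25315 cap, so the insurer reimburses the full €2822.30.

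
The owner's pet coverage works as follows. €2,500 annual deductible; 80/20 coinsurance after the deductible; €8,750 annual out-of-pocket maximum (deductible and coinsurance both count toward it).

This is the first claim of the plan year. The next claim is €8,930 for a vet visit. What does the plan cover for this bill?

€5,144

The full €2,500 deductible is still open; €2,500 of this bill applies to it.
That leaves €8,930 − €2,500 = €6,430 for coinsurance.
Coinsurance: €6,430 × 20% = €1,286.
So the owner owes €2,500 + €1,286 = €3,786 before any cap.
Cumulative spending €0 + €3,786 = €3,786 stays under the €8,750 maximum.
The insurer covers the remainder: €8,930 − €3,786 = €5,144.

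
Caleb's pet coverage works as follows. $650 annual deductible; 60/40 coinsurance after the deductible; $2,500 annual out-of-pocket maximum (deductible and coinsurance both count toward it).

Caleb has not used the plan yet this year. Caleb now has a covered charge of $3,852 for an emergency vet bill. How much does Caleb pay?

$1,930.80

The full $650 deductible is still open; $650 of this bill applies to it.
The remaining $3,202 (= $3,852 − $650) moves to coinsurance.
40% of $3,202 = $1,280.80 falls to the owner.
So the owner owes $650 + $1,280.80 = $1,930.80 before any cap.
Year-to-date out-of-pocket becomes $0 + $1,930.80 = $1,930.80, still under the $2,500 maximum, so no cap applies.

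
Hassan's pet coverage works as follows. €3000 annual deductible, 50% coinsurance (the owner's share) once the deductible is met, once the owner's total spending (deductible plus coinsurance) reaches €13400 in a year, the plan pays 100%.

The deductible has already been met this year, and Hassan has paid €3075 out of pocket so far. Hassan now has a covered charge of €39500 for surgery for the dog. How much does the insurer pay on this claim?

With the deductible met, the entire €39500 is subject to coinsurance.
Coinsurance: €39500 × 50% = €19750.
That would bring total out-of-pocket to €22825, past the €13400 cap. The owner is capped at €13400 − €3075 = €10325 on this claim.
Insurer pays the balance: €39500 − €10325 = €29175.

€29175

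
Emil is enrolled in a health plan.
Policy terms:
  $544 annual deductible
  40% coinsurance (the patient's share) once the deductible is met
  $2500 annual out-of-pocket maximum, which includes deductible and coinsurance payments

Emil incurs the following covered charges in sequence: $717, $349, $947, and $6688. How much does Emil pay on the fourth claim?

#1 ($717): $544 to deductible, leaving $173; coinsurance $173 × 40% = $69.20. Patient owes $613.20 (running OOP $613.20).
#2 ($349): 40% coinsurance on $349 = $139.60. Patient owes $139.60 (running OOP $752.80).
#3 ($947): deductible met; 40% of $947 = $378.80. Patient pays $378.80; OOP now $1131.60.
#4 ($6688): deductible already satisfied, so patient's share is 40% × $6688 = $2675.20. That would push OOP to $3806.80, over the $2500 cap, so patient pays $2500 − $1131.60 = $1368.40.

$1368.40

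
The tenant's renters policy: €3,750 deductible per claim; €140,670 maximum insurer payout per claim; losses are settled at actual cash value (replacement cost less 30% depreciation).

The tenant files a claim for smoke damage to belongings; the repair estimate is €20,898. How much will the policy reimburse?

Actual cash value after 30% depreciation: €20,898 × 70% = €14,628.60.
After the deductible, €14,628.60 − €3,750 = €10,878.60 remains.
€10,878.60 ≤ €140,670, so the limit doesn't bind; insurer pays €10,878.60.

€10,878.60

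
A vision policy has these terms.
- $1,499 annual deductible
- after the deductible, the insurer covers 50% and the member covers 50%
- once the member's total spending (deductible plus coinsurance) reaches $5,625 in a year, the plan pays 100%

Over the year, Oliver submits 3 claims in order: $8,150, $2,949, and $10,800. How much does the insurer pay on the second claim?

$2,148.50

Bill 1, $8,150: deductible takes $1,499, $6,651 remains; member's 50% is $3,325.50. Member owes $4,824.50 (running OOP $4,824.50). Insurer: $8,150 − $4,824.50 = $3,325.50.
Bill 2, $2,949: deductible met; 50% of $2,949 = $1,474.50. That would push OOP to $6,299, over the $5,625 cap, so member pays $5,625 − $4,824.50 = $800.50. Insurer: $2,949 − $800.50 = $2,148.50.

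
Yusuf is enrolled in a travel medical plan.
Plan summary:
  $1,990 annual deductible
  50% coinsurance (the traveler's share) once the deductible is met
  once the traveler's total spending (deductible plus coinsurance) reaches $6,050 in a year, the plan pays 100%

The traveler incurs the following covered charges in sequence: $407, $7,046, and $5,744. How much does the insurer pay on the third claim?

Claim 1 ($407): fully absorbed by the deductible. Traveler owes $407 (running OOP $407). Insurer: $407 − $407 = $0.
Claim 2 ($7,046): $1,583 to deductible, leaving $5,463; coinsurance $5,463 × 50% = $2,731.50. Traveler owes $4,314.50 (running OOP $4,721.50). Plan pays $7,046 − $4,314.50 = $2,731.50.
Claim 3 ($5,744): 50% coinsurance on $5,744 = $2,872. Adding that to $4,721.50 gives $7,593.50, past the $6,050 cap; traveler pays only $6,050 − $4,721.50 = $1,328.50. Insurer: $5,744 − $1,328.50 = $4,415.50.

$4,415.50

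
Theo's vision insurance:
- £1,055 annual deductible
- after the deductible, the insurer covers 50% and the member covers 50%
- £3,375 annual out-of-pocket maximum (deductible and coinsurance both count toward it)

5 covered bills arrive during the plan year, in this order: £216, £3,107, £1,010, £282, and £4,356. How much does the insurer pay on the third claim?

£505

Claim 1 — £216: all of it applies to the deductible. Member pays £216; OOP now £216. Plan pays £216 − £216 = £0.
Claim 2 — £3,107: £839 to deductible, leaving £2,268; coinsurance £2,268 × 50% = £1,134. Member pays £1,973; OOP now £2,189. Insurer: £3,107 − £1,973 = £1,134.
Claim 3 — £1,010: deductible met; 50% of £1,010 = £505. Cost to member: £505. OOP to date £2,694. Insurer: £1,010 − £505 = £505.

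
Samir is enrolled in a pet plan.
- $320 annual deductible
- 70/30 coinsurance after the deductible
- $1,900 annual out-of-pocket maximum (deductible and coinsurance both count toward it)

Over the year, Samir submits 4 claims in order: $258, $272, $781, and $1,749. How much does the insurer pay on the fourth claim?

Bill 1, $258: entire amount goes to the deductible. Cost to owner: $258. OOP to date $258. Plan pays $258 − $258 = $0.
Bill 2, $272: $62 finishes the deductible; $210 goes to coinsurance; 30% of $210 = $63. Owner owes $125 (running OOP $383). Insurer: $272 − $125 = $147.
Bill 3, $781: 30% coinsurance on $781 = $234.30. Owner owes $234.30 (running OOP $617.30). Plan pays $781 − $234.30 = $546.70.
Bill 4, $1,749: deductible already satisfied, so owner's share is 30% × $1,749 = $524.70. Owner pays $524.70; OOP now $1,142. Plan pays $1,749 − $524.70 = $1,224.30.

$1,224.30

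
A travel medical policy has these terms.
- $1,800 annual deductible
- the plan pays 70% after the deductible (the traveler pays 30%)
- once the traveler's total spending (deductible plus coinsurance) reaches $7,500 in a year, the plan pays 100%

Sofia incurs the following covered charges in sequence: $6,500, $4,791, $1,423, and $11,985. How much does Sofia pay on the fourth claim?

#1 ($6,500): $1,800 finishes the deductible; $4,700 goes to coinsurance; traveler's 30% is $1,410. Traveler pays $3,210; OOP now $3,210.
#2 ($4,791): deductible met; 30% of $4,791 = $1,437.30. Traveler owes $1,437.30 (running OOP $4,647.30).
#3 ($1,423): deductible already satisfied, so traveler's share is 30% × $1,423 = $426.90. Cost to traveler: $426.90. OOP to date $5,074.20.
#4 ($11,985): 30% coinsurance on $11,985 = $3,595.50. OOP would hit $8,669.70 > $7,500, so the cap limits the traveler to $7,500 − $5,074.20 = $2,425.80.

$2,425.80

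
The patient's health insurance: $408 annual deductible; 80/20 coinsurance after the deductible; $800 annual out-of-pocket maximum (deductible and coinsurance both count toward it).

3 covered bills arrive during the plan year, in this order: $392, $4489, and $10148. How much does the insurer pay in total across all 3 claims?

$14229

#1 ($392): fully absorbed by the deductible. Patient owes $392 (running OOP $392). Insurer: $392 − $392 = $0.
#2 ($4489): $16 to deductible, leaving $4473; 20% of $4473 = $894.60. Deductible plus coinsurance: $16 + $894.60 = $910.60. OOP would hit $1302.60 > $800, so the cap limits the patient to $800 − $392 = $408. Plan pays $4489 − $408 = $4081.
#3 ($10148): deductible met; 20% of $10148 = $2029.60. OOP would hit $2829.60 > $800, so the cap limits the patient to $800 − $800 = $0. Plan pays $10148 − $0 = $10148.
Insurer total = bills − patient's total = $15029 − $800 = $14229.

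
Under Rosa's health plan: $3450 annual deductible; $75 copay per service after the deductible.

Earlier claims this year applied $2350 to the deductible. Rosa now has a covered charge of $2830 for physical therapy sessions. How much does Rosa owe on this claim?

$1175

$2350 of the $3450 deductible is already met, leaving $1100.
After the $1100 deductible portion, $2830 − $1100 = $1730 is subject to the copay.
Copay on this service: $75.
That puts the patient's cost at $1100 + $75 = $1175.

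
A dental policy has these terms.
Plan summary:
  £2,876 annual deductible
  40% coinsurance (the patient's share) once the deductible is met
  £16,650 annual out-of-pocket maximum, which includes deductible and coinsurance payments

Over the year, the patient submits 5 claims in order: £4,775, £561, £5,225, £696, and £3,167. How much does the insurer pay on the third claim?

Claim 1 (£4,775): £2,876 finishes the deductible; £1,899 goes to coinsurance; 40% of £1,899 = £759.60. Cost to patient: £3,635.60. OOP to date £3,635.60. Plan pays £4,775 − £3,635.60 = £1,139.40.
Claim 2 (£561): deductible met; 40% of £561 = £224.40. Patient pays £224.40; OOP now £3,860. Plan pays £561 − £224.40 = £336.60.
Claim 3 (£5,225): 40% coinsurance on £5,225 = £2,090. Cost to patient: £2,090. OOP to date £5,950. Plan pays £5,225 − £2,090 = £3,135.

£3,135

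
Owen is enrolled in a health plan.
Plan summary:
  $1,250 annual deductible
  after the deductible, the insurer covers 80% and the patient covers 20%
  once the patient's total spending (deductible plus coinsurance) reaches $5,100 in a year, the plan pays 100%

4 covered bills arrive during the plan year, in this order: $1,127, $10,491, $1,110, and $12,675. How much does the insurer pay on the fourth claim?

#1 ($1,127): fully absorbed by the deductible. Patient owes $1,127 (running OOP $1,127). Plan pays $1,127 − $1,127 = $0.
#2 ($10,491): $123 finishes the deductible; $10,368 goes to coinsurance; coinsurance $10,368 × 20% = $2,073.60. Patient owes $2,196.60 (running OOP $3,323.60). Plan pays $10,491 − $2,196.60 = $8,294.40.
#3 ($1,110): deductible met; 20% of $1,110 = $222. Patient pays $222; OOP now $3,545.60. Plan pays $1,110 − $222 = $888.
#4 ($12,675): deductible already satisfied, so patient's share is 20% × $12,675 = $2,535. That would push OOP to $6,080.60, over the $5,100 cap, so patient pays $5,100 − $3,545.60 = $1,554.40. Insurer: $12,675 − $1,554.40 = $11,120.60.

$11,120.60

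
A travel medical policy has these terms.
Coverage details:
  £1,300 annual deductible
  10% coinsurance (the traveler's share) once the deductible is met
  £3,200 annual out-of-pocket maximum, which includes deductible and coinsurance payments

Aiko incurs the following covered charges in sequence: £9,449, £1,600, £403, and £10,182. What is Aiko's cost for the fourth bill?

£884.80

Claim 1 (£9,449): deductible takes £1,300, £8,149 remains; 10% of £8,149 = £814.90. Cost to traveler: £2,114.90. OOP to date £2,114.90.
Claim 2 (£1,600): 10% coinsurance on £1,600 = £160. Traveler pays £160; OOP now £2,274.90.
Claim 3 (£403): deductible already satisfied, so traveler's share is 10% × £403 = £40.30. Cost to traveler: £40.30. OOP to date £2,315.20.
Claim 4 (£10,182): 10% coinsurance on £10,182 = £1,018.20. Adding that to £2,315.20 gives £3,333.40, past the £3,200 cap; traveler pays only £3,200 − £2,315.20 = £884.80.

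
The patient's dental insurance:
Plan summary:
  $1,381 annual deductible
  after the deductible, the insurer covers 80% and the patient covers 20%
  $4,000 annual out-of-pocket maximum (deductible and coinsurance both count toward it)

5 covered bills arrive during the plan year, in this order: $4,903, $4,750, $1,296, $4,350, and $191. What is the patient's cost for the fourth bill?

Claim 1 — $4,903: $1,381 to deductible, leaving $3,522; patient's 20% is $704.40. Patient owes $2,085.40 (running OOP $2,085.40).
Claim 2 — $4,750: deductible already satisfied, so patient's share is 20% × $4,750 = $950. Cost to patient: $950. OOP to date $3,035.40.
Claim 3 — $1,296: deductible met; 20% of $1,296 = $259.20. Patient pays $259.20; OOP now $3,294.60.
Claim 4 — $4,350: deductible already satisfied, so patient's share is 20% × $4,350 = $870. OOP would hit $4,164.60 > $4,000, so the cap limits the patient to $4,000 − $3,294.60 = $705.40.

$705.40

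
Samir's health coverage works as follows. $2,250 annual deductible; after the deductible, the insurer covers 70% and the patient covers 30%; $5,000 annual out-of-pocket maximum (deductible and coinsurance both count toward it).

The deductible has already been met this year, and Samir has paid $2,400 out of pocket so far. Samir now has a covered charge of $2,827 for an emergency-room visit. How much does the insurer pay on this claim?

$1,978.90

With the deductible met, the entire $2,827 is subject to coinsurance.
Coinsurance: $2,827 × 30% = $848.10.
Year-to-date out-of-pocket becomes $2,400 + $848.10 = $3,248.10, still under the $5,000 maximum, so no cap applies.
Insurer pays the balance: $2,827 − $848.10 = $1,978.90.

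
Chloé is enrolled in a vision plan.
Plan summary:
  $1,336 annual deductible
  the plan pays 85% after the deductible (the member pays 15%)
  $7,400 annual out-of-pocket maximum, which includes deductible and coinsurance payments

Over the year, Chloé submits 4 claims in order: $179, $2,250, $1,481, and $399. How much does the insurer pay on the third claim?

$1,258.85

Claim 1 ($179): fully absorbed by the deductible. Member pays $179; OOP now $179. Plan pays $179 − $179 = $0.
Claim 2 ($2,250): $1,157 to deductible, leaving $1,093; coinsurance $1,093 × 15% = $163.95. Cost to member: $1,320.95. OOP to date $1,499.95. Insurer: $2,250 − $1,320.95 = $929.05.
Claim 3 ($1,481): 15% coinsurance on $1,481 = $222.15. Member pays $222.15; OOP now $1,722.10. Insurer: $1,481 − $222.15 = $1,258.85.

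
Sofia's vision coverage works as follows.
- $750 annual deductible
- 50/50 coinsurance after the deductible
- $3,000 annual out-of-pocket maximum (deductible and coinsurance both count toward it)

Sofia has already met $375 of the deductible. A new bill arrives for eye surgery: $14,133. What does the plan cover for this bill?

$11,508

Deductible still to meet: $750 − $375 = $375.
That leaves $14,133 − $375 = $13,758 for coinsurance.
Coinsurance: $13,758 × 50% = $6,879.
So the member owes $375 + $6,879 = $7,254 before any cap.
That would bring total out-of-pocket to $7,629, past the $3,000 cap. The member is capped at $3,000 − $375 = $2,625 on this claim.
The plan picks up $14,133 − $2,625 = $11,508.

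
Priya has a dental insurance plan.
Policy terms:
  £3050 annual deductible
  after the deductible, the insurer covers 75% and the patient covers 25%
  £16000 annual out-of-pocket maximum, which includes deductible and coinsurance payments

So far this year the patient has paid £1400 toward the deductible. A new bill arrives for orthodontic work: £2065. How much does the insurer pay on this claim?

£311.25

Deductible still to meet: £3050 − £1400 = £1650.
That leaves £2065 − £1650 = £415 for coinsurance.
25% of £415 = £103.75 falls to the patient.
Patient responsibility before any cap: £1650 + £103.75 = £1753.75.
Total out-of-pocket so far would be £1400 + £1753.75 = £3153.75, below the £16000 cap — no reduction.
The plan picks up £2065 − £1753.75 = £311.25.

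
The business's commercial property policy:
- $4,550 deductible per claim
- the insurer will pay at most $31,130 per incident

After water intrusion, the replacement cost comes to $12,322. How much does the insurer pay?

After the deductible, $12,322 − $4,550 = $7,772 remains.
$7,772 is within the $31,130 limit, so the insurer pays $7,772.

$7,772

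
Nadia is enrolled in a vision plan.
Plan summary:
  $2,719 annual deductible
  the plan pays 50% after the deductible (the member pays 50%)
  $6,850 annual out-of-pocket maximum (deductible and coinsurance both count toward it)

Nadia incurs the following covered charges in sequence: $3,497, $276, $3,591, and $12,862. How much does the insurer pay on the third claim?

$1,795.50

Bill 1, $3,497: deductible takes $2,719, $778 remains; 50% of $778 = $389. Member pays $3,108; OOP now $3,108. Insurer: $3,497 − $3,108 = $389.
Bill 2, $276: deductible met; 50% of $276 = $138. Cost to member: $138. OOP to date $3,246. Insurer: $276 − $138 = $138.
Bill 3, $3,591: deductible already satisfied, so member's share is 50% × $3,591 = $1,795.50. Member owes $1,795.50 (running OOP $5,041.50). Plan pays $3,591 − $1,795.50 = $1,795.50.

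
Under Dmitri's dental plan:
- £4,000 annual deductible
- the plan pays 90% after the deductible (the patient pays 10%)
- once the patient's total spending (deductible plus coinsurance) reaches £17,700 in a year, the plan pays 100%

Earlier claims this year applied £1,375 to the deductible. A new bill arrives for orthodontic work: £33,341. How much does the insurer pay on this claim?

Deductible still to meet: £4,000 − £1,375 = £2,625.
The remaining £30,716 (= £33,341 − £2,625) moves to coinsurance.
10% of £30,716 = £3,071.60 falls to the patient.
That puts the patient's cost at £2,625 + £3,071.60 = £5,696.60 before any cap.
Year-to-date out-of-pocket becomes £1,375 + £5,696.60 = £7,071.60, still under the £17,700 maximum, so no cap applies.
The insurer covers the remainder: £33,341 − £5,696.60 = £27,644.40.

£27,644.40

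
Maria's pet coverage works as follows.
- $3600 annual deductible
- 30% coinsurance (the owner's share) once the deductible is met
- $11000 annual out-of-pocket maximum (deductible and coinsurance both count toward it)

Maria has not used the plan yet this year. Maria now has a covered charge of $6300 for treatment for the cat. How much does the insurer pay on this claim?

The full $3600 deductible is still open; $3600 of this bill applies to it.
The remaining $2700 (= $6300 − $3600) moves to coinsurance.
30% of $2700 = $810 falls to the owner.
That puts the owner's cost at $3600 + $810 = $4410 before any cap.
Year-to-date out-of-pocket becomes $0 + $4410 = $4410, still under the $11000 maximum, so no cap applies.
The plan picks up $6300 − $4410 = $1890.

$1890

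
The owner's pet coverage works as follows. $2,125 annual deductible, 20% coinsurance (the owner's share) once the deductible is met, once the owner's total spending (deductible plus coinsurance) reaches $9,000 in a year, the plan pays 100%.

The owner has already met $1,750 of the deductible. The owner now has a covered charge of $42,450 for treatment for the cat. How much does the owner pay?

$7,250

Deductible still to meet: $2,125 − $1,750 = $375.
After the $375 deductible portion, $42,450 − $375 = $42,075 is subject to coinsurance.
20% of $42,075 = $8,415 falls to the owner.
That puts the owner's cost at $375 + $8,415 = $8,790 before any cap.
That would bring total out-of-pocket to $10,540, past the $9,000 cap. The owner is capped at $9,000 − $1,750 = $7,250 on this claim.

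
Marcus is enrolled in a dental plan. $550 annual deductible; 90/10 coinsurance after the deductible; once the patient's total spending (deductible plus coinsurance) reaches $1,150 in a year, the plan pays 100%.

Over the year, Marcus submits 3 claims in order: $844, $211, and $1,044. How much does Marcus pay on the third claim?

#1 ($844): $550 finishes the deductible; $294 goes to coinsurance; 10% of $294 = $29.40. Patient owes $579.40 (running OOP $579.40).
#2 ($211): deductible met; 10% of $211 = $21.10. Patient pays $21.10; OOP now $600.50.
#3 ($1,044): deductible met; 10% of $1,044 = $104.40. Cost to patient: $104.40. OOP to date $704.90.

$104.40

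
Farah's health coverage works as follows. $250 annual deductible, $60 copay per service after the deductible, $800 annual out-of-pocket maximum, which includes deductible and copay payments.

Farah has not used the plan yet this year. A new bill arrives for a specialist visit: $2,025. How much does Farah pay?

Nothing has been paid toward the $250 deductible, so the first $250 of this charge is applied there.
That leaves $2,025 − $250 = $1,775 for the copay.
Copay on this service: $60.
That puts the patient's cost at $250 + $60 = $310 before any cap.
Year-to-date out-of-pocket becomes $0 + $310 = $310, still under the $800 maximum, so no cap applies.

$310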